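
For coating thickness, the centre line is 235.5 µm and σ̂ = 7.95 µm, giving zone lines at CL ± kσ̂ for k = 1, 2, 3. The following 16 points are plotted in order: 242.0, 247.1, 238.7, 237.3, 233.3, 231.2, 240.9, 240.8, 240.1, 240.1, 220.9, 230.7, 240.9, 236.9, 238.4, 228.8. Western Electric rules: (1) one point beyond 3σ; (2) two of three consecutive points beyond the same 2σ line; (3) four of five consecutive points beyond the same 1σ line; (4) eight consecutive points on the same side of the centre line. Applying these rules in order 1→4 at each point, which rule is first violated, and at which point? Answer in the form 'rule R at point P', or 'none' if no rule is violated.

Zone of each point (C = within 1σ̂, B = 1σ̂–2σ̂, A = 2σ̂–3σ̂, * = beyond 3σ̂; sign = side of CL): 1:+C, 2:+B, 3:+C, 4:+C, 5:-C, 6:-C, 7:+C, 8:+C, 9:+C, 10:+C, 11:-B, 12:-C, 13:+C, 14:+C, 15:+C, 16:-C
No rule fires across all 16 points.

none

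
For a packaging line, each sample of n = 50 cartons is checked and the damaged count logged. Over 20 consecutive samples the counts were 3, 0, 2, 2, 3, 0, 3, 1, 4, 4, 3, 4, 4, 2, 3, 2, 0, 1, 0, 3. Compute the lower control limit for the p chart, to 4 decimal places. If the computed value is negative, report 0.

0.0000

p̄ = Σdᵢ / (k·n) = 44 / (20 × 50) = 0.04400
LCL = p̄ − 3·√(p̄(1−p̄)/n) = 0.04400 − 3 × 0.02900 = -0.04301 → 0 (negative, so LCL = 0)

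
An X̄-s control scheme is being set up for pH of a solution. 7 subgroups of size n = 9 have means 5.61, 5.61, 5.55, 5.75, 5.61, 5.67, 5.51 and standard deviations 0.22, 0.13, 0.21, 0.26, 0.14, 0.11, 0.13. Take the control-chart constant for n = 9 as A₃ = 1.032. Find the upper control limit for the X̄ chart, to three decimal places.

X̄̄ = (5.61 + 5.61 + 5.55 + 5.75 + 5.61 + 5.67 + 5.51) / 7 = 5.6157
s̄ = (0.22 + 0.13 + 0.21 + 0.26 + 0.14 + 0.11 + 0.13) / 7 = 0.1714
UCL = X̄̄ + A₃·s̄ = 5.6157 + 1.032 × 0.1714 = 5.7926

5.793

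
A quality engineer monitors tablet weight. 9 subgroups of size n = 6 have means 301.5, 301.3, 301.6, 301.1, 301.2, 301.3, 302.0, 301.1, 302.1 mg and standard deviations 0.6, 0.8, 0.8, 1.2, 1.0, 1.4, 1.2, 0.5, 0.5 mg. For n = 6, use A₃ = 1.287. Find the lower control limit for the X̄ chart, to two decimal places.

X̄̄ = (301.5 + 301.3 + 301.6 + 301.1 + 301.2 + 301.3 + 302.0 + 301.1 + 302.1) / 9 = 301.4667
s̄ = (0.6 + 0.8 + 0.8 + 1.2 + 1.0 + 1.4 + 1.2 + 0.5 + 0.5) / 9 = 0.8889
LCL = X̄̄ − A₃·s̄ = 301.4667 − 1.287 × 0.8889 = 300.3227

300.32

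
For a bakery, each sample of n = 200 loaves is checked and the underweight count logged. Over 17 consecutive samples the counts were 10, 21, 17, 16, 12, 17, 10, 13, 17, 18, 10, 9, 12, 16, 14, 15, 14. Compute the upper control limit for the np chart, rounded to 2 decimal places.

p̄ = Σdᵢ / (k·n) = 241 / (17 × 200) = 0.07088
UCL = np̄ + 3·√(np̄(1−p̄)) = 14.1765 + 3 × √(14.1765×0.92912) = 14.1765 + 3 × 3.6293 = 25.0643

25.06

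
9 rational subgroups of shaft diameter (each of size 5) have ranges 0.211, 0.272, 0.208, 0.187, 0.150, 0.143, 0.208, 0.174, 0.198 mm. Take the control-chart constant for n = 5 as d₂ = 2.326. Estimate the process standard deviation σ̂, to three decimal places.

R̄ = (0.211 + 0.272 + 0.208 + 0.187 + 0.150 + 0.143 + 0.208 + 0.174 + 0.198) / 9 = 0.1946
σ̂ = R̄ / d₂ = 0.1946 / 2.326 = 0.0836

0.084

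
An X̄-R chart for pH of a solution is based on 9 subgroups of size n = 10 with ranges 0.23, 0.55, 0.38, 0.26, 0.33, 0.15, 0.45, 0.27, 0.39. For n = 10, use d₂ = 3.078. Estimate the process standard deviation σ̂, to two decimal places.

0.11

R̄ = (0.23 + 0.55 + 0.38 + 0.26 + 0.33 + 0.15 + 0.45 + 0.27 + 0.39) / 9 = 0.3344
σ̂ = R̄ / d₂ = 0.3344 / 3.078 = 0.1087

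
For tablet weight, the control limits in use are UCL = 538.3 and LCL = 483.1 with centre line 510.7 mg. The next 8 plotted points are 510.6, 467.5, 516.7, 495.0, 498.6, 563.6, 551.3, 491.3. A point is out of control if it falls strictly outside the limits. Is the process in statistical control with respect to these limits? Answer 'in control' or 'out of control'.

out of control

Compare each point to [483.1, 538.3]: sample 2 = 467.5 < LCL; sample 6 = 563.6 > UCL; sample 7 = 551.3 > UCL.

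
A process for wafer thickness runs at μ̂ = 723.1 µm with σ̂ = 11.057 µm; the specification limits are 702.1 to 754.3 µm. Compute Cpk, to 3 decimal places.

Cpu = (USL − μ̂) / (3σ̂) = (754.3 − 723.1) / (3 × 11.057) = 0.9406; Cpl = (μ̂ − LSL) / (3σ̂) = (723.1 − 702.1) / (3 × 11.057) = 0.6331; Cpk = min(Cpu, Cpl) = 0.6331

0.633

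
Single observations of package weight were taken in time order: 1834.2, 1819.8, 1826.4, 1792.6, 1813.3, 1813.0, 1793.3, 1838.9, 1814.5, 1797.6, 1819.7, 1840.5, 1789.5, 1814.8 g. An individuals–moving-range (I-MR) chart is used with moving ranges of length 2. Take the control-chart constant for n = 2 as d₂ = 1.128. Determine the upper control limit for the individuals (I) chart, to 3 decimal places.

1876.566

X̄ = (1834.2 + 1819.8 + 1826.4 + 1792.6 + 1813.3 + 1813.0 + 1793.3 + 1838.9 + 1814.5 + 1797.6 + 1819.7 + 1840.5 + 1789.5 + 1814.8) / 14 = 1814.8643
Moving ranges: 14.4, 6.6, 33.8, 20.7, 0.3, 19.7, 45.6, 24.4, 16.9, 22.1, 20.8, 51.0, 25.3; M̄R̄ = 301.6000 / 13 = 23.2000
UCL = X̄ + 3·M̄R̄/d₂ = 1814.8643 + 3 × 23.2000 / 1.128 = 1876.5664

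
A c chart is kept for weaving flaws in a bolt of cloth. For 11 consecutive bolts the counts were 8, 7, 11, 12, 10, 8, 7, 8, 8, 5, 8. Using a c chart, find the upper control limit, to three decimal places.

c̄ = (8 + 7 + 11 + 12 + 10 + 8 + 7 + 8 + 8 + 5 + 8) / 11 = 92 / 11 = 8.3636
UCL = c̄ + 3√c̄ = 8.3636 + 3 × √8.3636 = 8.3636 + 3 × 2.8920 = 17.0396

17.040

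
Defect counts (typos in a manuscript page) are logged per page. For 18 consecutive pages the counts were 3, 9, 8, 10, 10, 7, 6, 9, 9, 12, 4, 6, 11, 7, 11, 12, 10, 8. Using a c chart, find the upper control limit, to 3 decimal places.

17.162

c̄ = (3 + 9 + 8 + 10 + 10 + 7 + 6 + 9 + 9 + 12 + 4 + 6 + 11 + 7 + 11 + 12 + 10 + 8) / 18 = 152 / 18 = 8.4444
UCL = c̄ + 3√c̄ = 8.4444 + 3 × √8.4444 = 8.4444 + 3 × 2.9059 = 17.1622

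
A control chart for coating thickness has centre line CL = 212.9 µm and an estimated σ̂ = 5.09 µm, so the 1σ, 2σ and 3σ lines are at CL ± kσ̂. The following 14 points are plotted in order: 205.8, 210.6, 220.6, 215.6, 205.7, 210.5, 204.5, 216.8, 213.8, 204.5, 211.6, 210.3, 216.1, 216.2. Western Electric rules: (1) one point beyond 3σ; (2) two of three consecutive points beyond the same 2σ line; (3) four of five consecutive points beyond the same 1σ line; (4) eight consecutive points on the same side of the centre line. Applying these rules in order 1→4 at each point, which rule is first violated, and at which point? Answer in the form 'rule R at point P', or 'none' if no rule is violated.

none

Zone of each point (C = within 1σ̂, B = 1σ̂–2σ̂, A = 2σ̂–3σ̂, * = beyond 3σ̂; sign = side of CL): 1:-B, 2:-C, 3:+B, 4:+C, 5:-B, 6:-C, 7:-B, 8:+C, 9:+C, 10:-B, 11:-C, 12:-C, 13:+C, 14:+C
No rule fires across all 14 points.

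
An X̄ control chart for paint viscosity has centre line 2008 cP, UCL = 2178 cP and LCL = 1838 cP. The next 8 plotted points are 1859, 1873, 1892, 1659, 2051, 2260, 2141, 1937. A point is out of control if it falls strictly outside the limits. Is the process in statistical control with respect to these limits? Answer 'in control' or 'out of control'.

Compare each point to [1838, 2178]: sample 4 = 1659 < LCL; sample 6 = 2260 > UCL.

out of control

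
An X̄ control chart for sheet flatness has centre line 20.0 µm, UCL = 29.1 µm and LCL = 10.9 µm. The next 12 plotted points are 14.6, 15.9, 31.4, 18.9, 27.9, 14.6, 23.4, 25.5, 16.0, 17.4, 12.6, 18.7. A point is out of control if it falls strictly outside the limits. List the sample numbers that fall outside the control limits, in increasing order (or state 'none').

3

Compare each point to [10.9, 29.1]: sample 3 = 31.4 > UCL.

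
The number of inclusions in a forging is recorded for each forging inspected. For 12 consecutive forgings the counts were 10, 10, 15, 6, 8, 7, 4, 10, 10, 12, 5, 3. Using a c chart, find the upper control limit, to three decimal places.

16.994

c̄ = (10 + 10 + 15 + 6 + 8 + 7 + 4 + 10 + 10 + 12 + 5 + 3) / 12 = 100 / 12 = 8.3333
UCL = c̄ + 3√c̄ = 8.3333 + 3 × √8.3333 = 8.3333 + 3 × 2.8868 = 16.9936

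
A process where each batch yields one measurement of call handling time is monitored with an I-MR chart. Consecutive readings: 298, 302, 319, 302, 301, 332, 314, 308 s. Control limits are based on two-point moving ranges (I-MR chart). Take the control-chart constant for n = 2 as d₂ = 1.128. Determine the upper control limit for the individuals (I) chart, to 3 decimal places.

345.214

X̄ = (298 + 302 + 319 + 302 + 301 + 332 + 314 + 308) / 8 = 309.5000
Moving ranges: 4, 17, 17, 1, 31, 18, 6; M̄R̄ = 94.0000 / 7 = 13.4286
UCL = X̄ + 3·M̄R̄/d₂ = 309.5000 + 3 × 13.4286 / 1.128 = 345.2143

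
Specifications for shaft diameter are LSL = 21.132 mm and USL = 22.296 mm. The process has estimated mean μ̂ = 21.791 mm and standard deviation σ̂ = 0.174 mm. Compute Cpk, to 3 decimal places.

Cpu = (USL − μ̂) / (3σ̂) = (22.296 − 21.791) / (3 × 0.174) = 0.9674; Cpl = (μ̂ − LSL) / (3σ̂) = (21.791 − 21.132) / (3 × 0.174) = 1.2625; Cpk = min(Cpu, Cpl) = 0.9674

0.967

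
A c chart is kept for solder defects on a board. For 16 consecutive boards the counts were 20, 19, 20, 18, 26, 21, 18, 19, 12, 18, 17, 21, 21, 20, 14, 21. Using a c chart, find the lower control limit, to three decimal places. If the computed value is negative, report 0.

5.964

c̄ = (20 + 19 + 20 + 18 + 26 + 21 + 18 + 19 + 12 + 18 + 17 + 21 + 21 + 20 + 14 + 21) / 16 = 305 / 16 = 19.0625
LCL = c̄ − 3√c̄ = 19.0625 − 3 × 4.3661 = 5.9643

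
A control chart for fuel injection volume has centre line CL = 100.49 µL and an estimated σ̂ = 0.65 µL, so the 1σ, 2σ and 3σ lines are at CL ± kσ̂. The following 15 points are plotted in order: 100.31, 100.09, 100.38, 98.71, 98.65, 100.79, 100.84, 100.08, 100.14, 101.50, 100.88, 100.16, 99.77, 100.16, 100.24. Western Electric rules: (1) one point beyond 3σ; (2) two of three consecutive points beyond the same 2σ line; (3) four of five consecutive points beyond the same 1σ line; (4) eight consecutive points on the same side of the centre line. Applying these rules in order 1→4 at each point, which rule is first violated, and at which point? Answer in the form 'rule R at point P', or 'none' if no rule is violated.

Zone of each point (C = within 1σ̂, B = 1σ̂–2σ̂, A = 2σ̂–3σ̂, * = beyond 3σ̂; sign = side of CL): 1:-C, 2:-C, 3:-C, 4:-A, 5:-A, 6:+C, 7:+C, 8:-C, 9:-C, 10:+B, 11:+C, 12:-C, 13:-B, 14:-C, 15:-C
Rule 2 (two of three consecutive points beyond the same 2σ limit) is satisfied at point 5.

rule 2 at point 5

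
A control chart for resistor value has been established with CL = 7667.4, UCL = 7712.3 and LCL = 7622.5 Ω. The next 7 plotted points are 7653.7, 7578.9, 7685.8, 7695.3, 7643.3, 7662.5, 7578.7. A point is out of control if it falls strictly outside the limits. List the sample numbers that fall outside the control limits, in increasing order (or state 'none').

2, 7

Compare each point to [7622.5, 7712.3]: sample 2 = 7578.9 < LCL; sample 7 = 7578.7 < LCL.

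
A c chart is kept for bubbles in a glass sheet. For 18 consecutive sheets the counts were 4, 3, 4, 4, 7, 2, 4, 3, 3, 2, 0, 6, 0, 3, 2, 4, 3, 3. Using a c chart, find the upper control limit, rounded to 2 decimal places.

c̄ = (4 + 3 + 4 + 4 + 7 + 2 + 4 + 3 + 3 + 2 + 0 + 6 + 0 + 3 + 2 + 4 + 3 + 3) / 18 = 57 / 18 = 3.1667
UCL = c̄ + 3√c̄ = 3.1667 + 3 × √3.1667 = 3.1667 + 3 × 1.7795 = 8.5052

8.51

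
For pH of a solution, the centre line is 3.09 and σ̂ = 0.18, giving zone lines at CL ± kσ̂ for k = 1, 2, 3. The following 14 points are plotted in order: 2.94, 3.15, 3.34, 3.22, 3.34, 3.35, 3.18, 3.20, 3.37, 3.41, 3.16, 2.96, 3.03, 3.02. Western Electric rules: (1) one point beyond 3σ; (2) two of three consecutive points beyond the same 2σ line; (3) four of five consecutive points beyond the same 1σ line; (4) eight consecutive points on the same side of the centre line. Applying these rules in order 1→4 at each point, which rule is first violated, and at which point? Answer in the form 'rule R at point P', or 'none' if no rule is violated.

rule 4 at point 9

Zone of each point (C = within 1σ̂, B = 1σ̂–2σ̂, A = 2σ̂–3σ̂, * = beyond 3σ̂; sign = side of CL): 1:-C, 2:+C, 3:+B, 4:+C, 5:+B, 6:+B, 7:+C, 8:+C, 9:+B, 10:+B, 11:+C, 12:-C, 13:-C, 14:-C
Rule 4 (eight consecutive points on the same side of the centre line) is satisfied at point 9.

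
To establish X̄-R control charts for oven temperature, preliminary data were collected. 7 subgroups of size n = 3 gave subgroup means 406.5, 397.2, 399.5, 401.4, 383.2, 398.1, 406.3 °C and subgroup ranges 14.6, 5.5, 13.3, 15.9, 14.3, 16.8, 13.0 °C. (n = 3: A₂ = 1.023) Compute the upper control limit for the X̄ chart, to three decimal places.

412.535

X̄̄ = (406.5 + 397.2 + 399.5 + 401.4 + 383.2 + 398.1 + 406.3) / 7 = 2792.2000 / 7 = 398.8857
R̄ = (14.6 + 5.5 + 13.3 + 15.9 + 14.3 + 16.8 + 13.0) / 7 = 93.4000 / 7 = 13.3429
UCL = X̄̄ + A₂·R̄ = 398.8857 + 1.023 × 13.3429 = 412.5355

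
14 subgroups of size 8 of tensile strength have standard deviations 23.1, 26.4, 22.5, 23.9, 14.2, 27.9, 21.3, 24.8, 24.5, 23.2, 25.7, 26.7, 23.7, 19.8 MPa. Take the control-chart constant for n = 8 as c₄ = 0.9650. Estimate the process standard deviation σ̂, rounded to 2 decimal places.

24.26

s̄ = (23.1 + 26.4 + 22.5 + 23.9 + 14.2 + 27.9 + 21.3 + 24.8 + 24.5 + 23.2 + 25.7 + 26.7 + 23.7 + 19.8) / 14 = 23.4071
σ̂ = s̄ / c₄ = 23.4071 / 0.9650 = 24.2561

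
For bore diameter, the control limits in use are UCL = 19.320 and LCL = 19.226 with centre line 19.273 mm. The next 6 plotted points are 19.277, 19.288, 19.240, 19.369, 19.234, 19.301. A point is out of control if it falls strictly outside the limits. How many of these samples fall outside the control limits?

Compare each point to [19.226, 19.320]: sample 4 = 19.369 > UCL.

1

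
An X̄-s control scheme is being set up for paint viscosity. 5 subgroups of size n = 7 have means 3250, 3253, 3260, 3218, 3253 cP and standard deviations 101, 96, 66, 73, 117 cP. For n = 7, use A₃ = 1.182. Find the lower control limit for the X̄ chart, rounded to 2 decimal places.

X̄̄ = (3250 + 3253 + 3260 + 3218 + 3253) / 5 = 3246.8000
s̄ = (101 + 96 + 66 + 73 + 117) / 5 = 90.6000
LCL = X̄̄ − A₃·s̄ = 3246.8000 − 1.182 × 90.6000 = 3139.7108

3139.71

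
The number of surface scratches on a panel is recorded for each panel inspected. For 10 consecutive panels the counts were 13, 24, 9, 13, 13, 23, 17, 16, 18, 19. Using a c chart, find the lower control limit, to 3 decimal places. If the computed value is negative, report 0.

c̄ = (13 + 24 + 9 + 13 + 13 + 23 + 17 + 16 + 18 + 19) / 10 = 165 / 10 = 16.5000
LCL = c̄ − 3√c̄ = 16.5000 − 3 × 4.0620 = 4.3139

4.314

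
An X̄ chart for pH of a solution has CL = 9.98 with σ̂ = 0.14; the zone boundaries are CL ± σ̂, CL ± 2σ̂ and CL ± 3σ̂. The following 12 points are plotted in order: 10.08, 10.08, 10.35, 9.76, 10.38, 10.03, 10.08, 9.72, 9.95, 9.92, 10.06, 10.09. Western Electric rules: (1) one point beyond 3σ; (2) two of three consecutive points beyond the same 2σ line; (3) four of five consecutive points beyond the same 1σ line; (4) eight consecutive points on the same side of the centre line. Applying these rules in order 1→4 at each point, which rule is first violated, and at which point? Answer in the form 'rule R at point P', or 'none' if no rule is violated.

rule 2 at point 5

Zone of each point (C = within 1σ̂, B = 1σ̂–2σ̂, A = 2σ̂–3σ̂, * = beyond 3σ̂; sign = side of CL): 1:+C, 2:+C, 3:+A, 4:-B, 5:+A, 6:+C, 7:+C, 8:-B, 9:-C, 10:-C, 11:+C, 12:+C
Rule 2 (two of three consecutive points beyond the same 2σ limit) is satisfied at point 5.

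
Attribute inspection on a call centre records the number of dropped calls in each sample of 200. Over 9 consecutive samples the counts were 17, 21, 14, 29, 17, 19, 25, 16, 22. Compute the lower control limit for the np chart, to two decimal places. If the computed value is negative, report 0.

7.27

p̄ = Σdᵢ / (k·n) = 180 / (9 × 200) = 0.10000
LCL = np̄ − 3·√(np̄(1−p̄)) = 20.0000 − 3 × 4.2426 = 7.2721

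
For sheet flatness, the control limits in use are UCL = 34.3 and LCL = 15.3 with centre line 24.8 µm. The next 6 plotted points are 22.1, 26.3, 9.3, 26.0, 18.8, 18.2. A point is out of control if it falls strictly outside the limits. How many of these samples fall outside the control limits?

1

Compare each point to [15.3, 34.3]: sample 3 = 9.3 < LCL.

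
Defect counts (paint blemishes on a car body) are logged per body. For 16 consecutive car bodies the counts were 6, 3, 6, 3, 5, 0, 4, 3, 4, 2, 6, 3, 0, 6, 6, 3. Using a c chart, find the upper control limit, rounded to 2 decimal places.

9.56

c̄ = (6 + 3 + 6 + 3 + 5 + 0 + 4 + 3 + 4 + 2 + 6 + 3 + 0 + 6 + 6 + 3) / 16 = 60 / 16 = 3.7500
UCL = c̄ + 3√c̄ = 3.7500 + 3 × √3.7500 = 3.7500 + 3 × 1.9365 = 9.5595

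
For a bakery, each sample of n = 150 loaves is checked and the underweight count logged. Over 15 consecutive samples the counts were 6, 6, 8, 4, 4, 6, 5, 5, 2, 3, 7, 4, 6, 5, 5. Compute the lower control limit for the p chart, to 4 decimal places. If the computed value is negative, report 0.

0.0000

p̄ = Σdᵢ / (k·n) = 76 / (15 × 150) = 0.03378
LCL = p̄ − 3·√(p̄(1−p̄)/n) = 0.03378 − 3 × 0.01475 = -0.01047 → 0 (negative, so LCL = 0)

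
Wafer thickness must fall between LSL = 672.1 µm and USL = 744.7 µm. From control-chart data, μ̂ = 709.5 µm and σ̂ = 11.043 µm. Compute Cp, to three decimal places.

Cp = (USL − LSL) / (6σ̂) = (744.7 − 672.1) / (6 × 11.043) = 72.6000 / 66.2580 = 1.0957

1.096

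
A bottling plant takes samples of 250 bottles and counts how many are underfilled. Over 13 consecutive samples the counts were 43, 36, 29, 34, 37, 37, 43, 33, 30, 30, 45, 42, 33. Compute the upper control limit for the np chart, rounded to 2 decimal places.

53.02

p̄ = Σdᵢ / (k·n) = 472 / (13 × 250) = 0.14523
UCL = np̄ + 3·√(np̄(1−p̄)) = 36.3077 + 3 × √(36.3077×0.85477) = 36.3077 + 3 × 5.5709 = 53.0203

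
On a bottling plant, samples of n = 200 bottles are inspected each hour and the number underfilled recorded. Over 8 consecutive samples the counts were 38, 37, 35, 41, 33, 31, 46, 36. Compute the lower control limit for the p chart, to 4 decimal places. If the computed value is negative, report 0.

p̄ = Σdᵢ / (k·n) = 297 / (8 × 200) = 0.18563
LCL = p̄ − 3·√(p̄(1−p̄)/n) = 0.18563 − 3 × 0.02749 = 0.10315

0.1031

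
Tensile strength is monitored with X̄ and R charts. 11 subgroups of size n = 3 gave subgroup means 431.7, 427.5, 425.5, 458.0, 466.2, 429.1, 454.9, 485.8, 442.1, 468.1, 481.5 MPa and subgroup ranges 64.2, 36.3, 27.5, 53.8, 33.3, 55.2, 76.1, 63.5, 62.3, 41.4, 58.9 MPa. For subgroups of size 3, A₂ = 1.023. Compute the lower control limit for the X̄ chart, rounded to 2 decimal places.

X̄̄ = (431.7 + 427.5 + 425.5 + 458.0 + 466.2 + 429.1 + 454.9 + 485.8 + 442.1 + 468.1 + 481.5) / 11 = 4970.4000 / 11 = 451.8545
R̄ = (64.2 + 36.3 + 27.5 + 53.8 + 33.3 + 55.2 + 76.1 + 63.5 + 62.3 + 41.4 + 58.9) / 11 = 572.5000 / 11 = 52.0455
LCL = X̄̄ − A₂·R̄ = 451.8545 − 1.023 × 52.0455 = 398.6120

398.61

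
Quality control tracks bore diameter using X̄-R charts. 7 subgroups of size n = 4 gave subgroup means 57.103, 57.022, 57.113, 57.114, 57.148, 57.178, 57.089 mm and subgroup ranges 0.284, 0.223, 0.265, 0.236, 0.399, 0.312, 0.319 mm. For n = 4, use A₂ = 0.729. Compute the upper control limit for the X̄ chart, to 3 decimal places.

X̄̄ = (57.103 + 57.022 + 57.113 + 57.114 + 57.148 + 57.178 + 57.089) / 7 = 399.7670 / 7 = 57.1096
R̄ = (0.284 + 0.223 + 0.265 + 0.236 + 0.399 + 0.312 + 0.319) / 7 = 2.0380 / 7 = 0.2911
UCL = X̄̄ + A₂·R̄ = 57.1096 + 0.729 × 0.2911 = 57.3218

57.322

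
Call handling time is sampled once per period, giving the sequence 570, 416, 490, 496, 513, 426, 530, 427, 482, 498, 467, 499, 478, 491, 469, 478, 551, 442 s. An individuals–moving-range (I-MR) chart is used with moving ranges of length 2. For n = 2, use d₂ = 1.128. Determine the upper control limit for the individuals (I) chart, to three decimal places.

629.480

X̄ = (570 + 416 + 490 + 496 + 513 + 426 + 530 + 427 + 482 + 498 + 467 + 499 + 478 + 491 + 469 + 478 + 551 + 442) / 18 = 484.6111
Moving ranges: 154, 74, 6, 17, 87, 104, 103, 55, 16, 31, 32, 21, 13, 22, 9, 73, 109; M̄R̄ = 926.0000 / 17 = 54.4706
UCL = X̄ + 3·M̄R̄/d₂ = 484.6111 + 3 × 54.4706 / 1.128 = 629.4797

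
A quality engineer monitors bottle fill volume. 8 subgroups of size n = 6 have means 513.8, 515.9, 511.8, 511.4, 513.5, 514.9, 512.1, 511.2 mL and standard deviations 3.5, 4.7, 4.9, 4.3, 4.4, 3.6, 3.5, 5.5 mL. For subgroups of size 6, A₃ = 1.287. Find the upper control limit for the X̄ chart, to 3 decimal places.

X̄̄ = (513.8 + 515.9 + 511.8 + 511.4 + 513.5 + 514.9 + 512.1 + 511.2) / 8 = 513.0750
s̄ = (3.5 + 4.7 + 4.9 + 4.3 + 4.4 + 3.6 + 3.5 + 5.5) / 8 = 4.3000
UCL = X̄̄ + A₃·s̄ = 513.0750 + 1.287 × 4.3000 = 518.6091

518.609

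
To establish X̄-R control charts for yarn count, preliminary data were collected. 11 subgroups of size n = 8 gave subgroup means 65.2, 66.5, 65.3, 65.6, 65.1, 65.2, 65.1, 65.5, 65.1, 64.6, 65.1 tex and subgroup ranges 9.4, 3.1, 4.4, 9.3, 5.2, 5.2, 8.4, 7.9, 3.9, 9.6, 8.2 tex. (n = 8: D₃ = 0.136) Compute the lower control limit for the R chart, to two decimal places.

0.92

R̄ = (9.4 + 3.1 + 4.4 + 9.3 + 5.2 + 5.2 + 8.4 + 7.9 + 3.9 + 9.6 + 8.2) / 11 = 74.6000 / 11 = 6.7818
LCL_R = D₃·R̄ = 0.136 × 6.7818 = 0.9223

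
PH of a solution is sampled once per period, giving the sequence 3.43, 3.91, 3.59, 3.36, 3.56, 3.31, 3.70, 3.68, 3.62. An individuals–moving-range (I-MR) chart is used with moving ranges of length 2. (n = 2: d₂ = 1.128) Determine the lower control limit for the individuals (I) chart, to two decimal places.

X̄ = (3.43 + 3.91 + 3.59 + 3.36 + 3.56 + 3.31 + 3.70 + 3.68 + 3.62) / 9 = 3.5733
Moving ranges: 0.48, 0.32, 0.23, 0.20, 0.25, 0.39, 0.02, 0.06; M̄R̄ = 1.9500 / 8 = 0.2437
LCL = X̄ − 3·M̄R̄/d₂ = 3.5733 − 3 × 0.2437 / 1.128 = 2.9251

2.93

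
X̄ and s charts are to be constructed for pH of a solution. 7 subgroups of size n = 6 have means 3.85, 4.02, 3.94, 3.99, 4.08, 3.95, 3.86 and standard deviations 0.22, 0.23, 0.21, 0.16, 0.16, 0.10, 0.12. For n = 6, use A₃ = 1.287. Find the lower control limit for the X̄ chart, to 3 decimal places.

X̄̄ = (3.85 + 4.02 + 3.94 + 3.99 + 4.08 + 3.95 + 3.86) / 7 = 3.9557
s̄ = (0.22 + 0.23 + 0.21 + 0.16 + 0.16 + 0.10 + 0.12) / 7 = 0.1714
LCL = X̄̄ − A₃·s̄ = 3.9557 − 1.287 × 0.1714 = 3.7351

3.735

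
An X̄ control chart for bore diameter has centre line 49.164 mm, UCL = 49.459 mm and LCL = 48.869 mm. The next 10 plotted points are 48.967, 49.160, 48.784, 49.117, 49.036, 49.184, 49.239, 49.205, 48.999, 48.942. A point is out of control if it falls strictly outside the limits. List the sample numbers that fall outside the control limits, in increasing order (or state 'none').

Compare each point to [48.869, 49.459]: sample 3 = 48.784 < LCL.

3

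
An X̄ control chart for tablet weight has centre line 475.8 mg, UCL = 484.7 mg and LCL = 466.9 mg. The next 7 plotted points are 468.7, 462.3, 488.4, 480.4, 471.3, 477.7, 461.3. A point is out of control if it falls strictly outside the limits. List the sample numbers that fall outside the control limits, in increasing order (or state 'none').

Compare each point to [466.9, 484.7]: sample 2 = 462.3 < LCL; sample 3 = 488.4 > UCL; sample 7 = 461.3 < LCL.

2, 3, 7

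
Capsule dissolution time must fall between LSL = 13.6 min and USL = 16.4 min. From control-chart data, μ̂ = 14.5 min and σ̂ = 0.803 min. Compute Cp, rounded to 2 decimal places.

Cp = (USL − LSL) / (6σ̂) = (16.4 − 13.6) / (6 × 0.803) = 2.8000 / 4.8180 = 0.5812

0.58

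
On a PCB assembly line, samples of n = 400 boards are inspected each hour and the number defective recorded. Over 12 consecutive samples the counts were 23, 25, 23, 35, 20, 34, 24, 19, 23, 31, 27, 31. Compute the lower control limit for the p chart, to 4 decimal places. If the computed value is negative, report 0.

p̄ = Σdᵢ / (k·n) = 315 / (12 × 400) = 0.06563
LCL = p̄ − 3·√(p̄(1−p̄)/n) = 0.06563 − 3 × 0.01238 = 0.02848

0.0285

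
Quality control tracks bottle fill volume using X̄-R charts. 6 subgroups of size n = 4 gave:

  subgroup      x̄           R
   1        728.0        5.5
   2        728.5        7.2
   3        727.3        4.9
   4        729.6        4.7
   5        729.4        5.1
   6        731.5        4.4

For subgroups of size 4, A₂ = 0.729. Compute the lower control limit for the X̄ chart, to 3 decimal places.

725.186

X̄̄ = (728.0 + 728.5 + 727.3 + 729.6 + 729.4 + 731.5) / 6 = 4374.3000 / 6 = 729.0500
R̄ = (5.5 + 7.2 + 4.9 + 4.7 + 5.1 + 4.4) / 6 = 31.8000 / 6 = 5.3000
LCL = X̄̄ − A₂·R̄ = 729.0500 − 0.729 × 5.3000 = 725.1863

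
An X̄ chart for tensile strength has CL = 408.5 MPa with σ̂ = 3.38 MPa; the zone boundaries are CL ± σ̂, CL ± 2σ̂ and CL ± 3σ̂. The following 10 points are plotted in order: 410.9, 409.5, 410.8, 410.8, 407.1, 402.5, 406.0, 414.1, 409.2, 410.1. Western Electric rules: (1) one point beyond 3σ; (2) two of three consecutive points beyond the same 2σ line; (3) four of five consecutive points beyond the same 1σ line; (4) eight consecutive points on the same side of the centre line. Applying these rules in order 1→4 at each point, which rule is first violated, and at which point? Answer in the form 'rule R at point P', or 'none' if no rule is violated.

Zone of each point (C = within 1σ̂, B = 1σ̂–2σ̂, A = 2σ̂–3σ̂, * = beyond 3σ̂; sign = side of CL): 1:+C, 2:+C, 3:+C, 4:+C, 5:-C, 6:-B, 7:-C, 8:+B, 9:+C, 10:+C
No rule fires across all 10 points.

none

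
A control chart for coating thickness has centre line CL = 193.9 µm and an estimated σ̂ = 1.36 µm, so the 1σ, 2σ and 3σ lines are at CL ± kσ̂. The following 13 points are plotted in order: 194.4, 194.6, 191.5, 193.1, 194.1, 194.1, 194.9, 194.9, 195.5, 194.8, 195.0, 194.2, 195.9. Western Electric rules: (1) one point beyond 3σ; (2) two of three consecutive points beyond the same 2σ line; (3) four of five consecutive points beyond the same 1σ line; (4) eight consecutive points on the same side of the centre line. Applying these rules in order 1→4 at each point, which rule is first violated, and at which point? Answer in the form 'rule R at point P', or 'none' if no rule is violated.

rule 4 at point 12

Zone of each point (C = within 1σ̂, B = 1σ̂–2σ̂, A = 2σ̂–3σ̂, * = beyond 3σ̂; sign = side of CL): 1:+C, 2:+C, 3:-B, 4:-C, 5:+C, 6:+C, 7:+C, 8:+C, 9:+B, 10:+C, 11:+C, 12:+C, 13:+B
Rule 4 (eight consecutive points on the same side of the centre line) is satisfied at point 12.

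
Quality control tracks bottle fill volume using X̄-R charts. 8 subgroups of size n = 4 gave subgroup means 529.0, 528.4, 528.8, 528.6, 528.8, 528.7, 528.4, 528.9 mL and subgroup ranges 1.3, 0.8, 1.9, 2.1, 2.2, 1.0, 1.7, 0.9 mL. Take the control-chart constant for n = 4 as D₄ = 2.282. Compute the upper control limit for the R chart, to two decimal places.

R̄ = (1.3 + 0.8 + 1.9 + 2.1 + 2.2 + 1.0 + 1.7 + 0.9) / 8 = 11.9000 / 8 = 1.4875
UCL_R = D₄·R̄ = 2.282 × 1.4875 = 3.3945

3.39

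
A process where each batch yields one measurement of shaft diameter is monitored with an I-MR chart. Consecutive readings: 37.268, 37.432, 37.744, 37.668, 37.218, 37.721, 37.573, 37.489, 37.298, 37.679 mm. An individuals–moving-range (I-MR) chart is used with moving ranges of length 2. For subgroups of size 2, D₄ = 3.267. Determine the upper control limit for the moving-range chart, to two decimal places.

Moving ranges: 0.164, 0.312, 0.076, 0.450, 0.503, 0.148, 0.084, 0.191, 0.381; M̄R̄ = 2.3090 / 9 = 0.2566
UCL_MR = D₄·M̄R̄ = 3.267 × 0.2566 = 0.8382

0.84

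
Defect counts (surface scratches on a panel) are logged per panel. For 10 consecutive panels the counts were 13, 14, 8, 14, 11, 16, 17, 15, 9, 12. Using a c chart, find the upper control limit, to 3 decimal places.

23.675

c̄ = (13 + 14 + 8 + 14 + 11 + 16 + 17 + 15 + 9 + 12) / 10 = 129 / 10 = 12.9000
UCL = c̄ + 3√c̄ = 12.9000 + 3 × √12.9000 = 12.9000 + 3 × 3.5917 = 23.6750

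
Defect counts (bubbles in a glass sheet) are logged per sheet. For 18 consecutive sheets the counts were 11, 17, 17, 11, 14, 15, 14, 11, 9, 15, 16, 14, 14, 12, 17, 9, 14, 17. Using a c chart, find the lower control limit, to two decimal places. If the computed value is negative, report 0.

2.61

c̄ = (11 + 17 + 17 + 11 + 14 + 15 + 14 + 11 + 9 + 15 + 16 + 14 + 14 + 12 + 17 + 9 + 14 + 17) / 18 = 247 / 18 = 13.7222
LCL = c̄ − 3√c̄ = 13.7222 − 3 × 3.7044 = 2.6092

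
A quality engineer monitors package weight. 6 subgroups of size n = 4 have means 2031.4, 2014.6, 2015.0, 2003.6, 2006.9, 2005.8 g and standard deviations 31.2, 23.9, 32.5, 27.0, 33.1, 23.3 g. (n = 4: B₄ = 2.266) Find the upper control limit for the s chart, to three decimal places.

s̄ = (31.2 + 23.9 + 32.5 + 27.0 + 33.1 + 23.3) / 6 = 28.5000
UCL_s = B₄·s̄ = 2.266 × 28.5000 = 64.5810

64.581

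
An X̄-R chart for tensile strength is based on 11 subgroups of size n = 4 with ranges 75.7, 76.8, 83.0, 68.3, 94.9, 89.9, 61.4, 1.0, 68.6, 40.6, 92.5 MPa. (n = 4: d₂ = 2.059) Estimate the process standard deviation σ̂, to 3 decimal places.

33.233

R̄ = (75.7 + 76.8 + 83.0 + 68.3 + 94.9 + 89.9 + 61.4 + 1.0 + 68.6 + 40.6 + 92.5) / 11 = 68.4273
σ̂ = R̄ / d₂ = 68.4273 / 2.059 = 33.2333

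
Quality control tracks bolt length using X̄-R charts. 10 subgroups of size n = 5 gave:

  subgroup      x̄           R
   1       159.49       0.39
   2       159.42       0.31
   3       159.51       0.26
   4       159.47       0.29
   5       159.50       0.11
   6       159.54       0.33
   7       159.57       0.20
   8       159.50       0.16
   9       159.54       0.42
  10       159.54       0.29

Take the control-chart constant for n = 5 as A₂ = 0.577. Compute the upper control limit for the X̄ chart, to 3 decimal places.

159.667

X̄̄ = (159.49 + 159.42 + 159.51 + 159.47 + 159.50 + 159.54 + 159.57 + 159.50 + 159.54 + 159.54) / 10 = 1595.0800 / 10 = 159.5080
R̄ = (0.39 + 0.31 + 0.26 + 0.29 + 0.11 + 0.33 + 0.20 + 0.16 + 0.42 + 0.29) / 10 = 2.7600 / 10 = 0.2760
UCL = X̄̄ + A₂·R̄ = 159.5080 + 0.577 × 0.2760 = 159.6673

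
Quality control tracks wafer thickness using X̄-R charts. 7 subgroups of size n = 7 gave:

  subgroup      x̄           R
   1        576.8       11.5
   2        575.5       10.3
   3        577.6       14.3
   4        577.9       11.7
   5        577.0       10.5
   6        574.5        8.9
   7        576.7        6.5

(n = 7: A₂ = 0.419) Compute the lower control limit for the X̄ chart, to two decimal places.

572.16

X̄̄ = (576.8 + 575.5 + 577.6 + 577.9 + 577.0 + 574.5 + 576.7) / 7 = 4036.0000 / 7 = 576.5714
R̄ = (11.5 + 10.3 + 14.3 + 11.7 + 10.5 + 8.9 + 6.5) / 7 = 73.7000 / 7 = 10.5286
LCL = X̄̄ − A₂·R̄ = 576.5714 − 0.419 × 10.5286 = 572.1600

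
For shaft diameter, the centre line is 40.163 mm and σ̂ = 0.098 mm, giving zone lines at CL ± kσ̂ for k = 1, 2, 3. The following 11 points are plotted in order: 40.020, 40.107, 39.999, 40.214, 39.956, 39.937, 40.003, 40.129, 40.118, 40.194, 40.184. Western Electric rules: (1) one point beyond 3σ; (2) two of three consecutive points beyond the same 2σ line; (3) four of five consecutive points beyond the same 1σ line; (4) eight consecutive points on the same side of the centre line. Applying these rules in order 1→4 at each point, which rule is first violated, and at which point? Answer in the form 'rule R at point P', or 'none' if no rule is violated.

rule 2 at point 6

Zone of each point (C = within 1σ̂, B = 1σ̂–2σ̂, A = 2σ̂–3σ̂, * = beyond 3σ̂; sign = side of CL): 1:-B, 2:-C, 3:-B, 4:+C, 5:-A, 6:-A, 7:-B, 8:-C, 9:-C, 10:+C, 11:+C
Rule 2 (two of three consecutive points beyond the same 2σ limit) is satisfied at point 6.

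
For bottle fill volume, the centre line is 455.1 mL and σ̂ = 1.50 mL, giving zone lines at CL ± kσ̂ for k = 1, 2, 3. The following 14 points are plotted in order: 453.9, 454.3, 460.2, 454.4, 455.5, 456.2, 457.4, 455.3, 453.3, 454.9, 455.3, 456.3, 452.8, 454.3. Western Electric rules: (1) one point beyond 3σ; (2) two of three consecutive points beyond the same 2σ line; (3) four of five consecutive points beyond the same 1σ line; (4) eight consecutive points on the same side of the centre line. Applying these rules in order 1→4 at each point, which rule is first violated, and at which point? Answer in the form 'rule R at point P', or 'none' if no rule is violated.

Zone of each point (C = within 1σ̂, B = 1σ̂–2σ̂, A = 2σ̂–3σ̂, * = beyond 3σ̂; sign = side of CL): 1:-C, 2:-C, 3:+*, 4:-C, 5:+C, 6:+C, 7:+B, 8:+C, 9:-B, 10:-C, 11:+C, 12:+C, 13:-B, 14:-C
Rule 1 (one point beyond the 3σ limits) is satisfied at point 3.

rule 1 at point 3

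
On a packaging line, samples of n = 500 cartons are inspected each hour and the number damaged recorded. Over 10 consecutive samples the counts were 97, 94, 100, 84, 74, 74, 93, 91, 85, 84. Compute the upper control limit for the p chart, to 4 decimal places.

p̄ = Σdᵢ / (k·n) = 876 / (10 × 500) = 0.17520
UCL = p̄ + 3·√(p̄(1−p̄)/n) = 0.17520 + 3 × √(0.17520×0.82480/500) = 0.17520 + 3 × 0.01700 = 0.22620

0.2262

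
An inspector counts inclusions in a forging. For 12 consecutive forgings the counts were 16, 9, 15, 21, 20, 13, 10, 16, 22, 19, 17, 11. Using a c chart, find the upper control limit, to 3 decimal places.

27.656

c̄ = (16 + 9 + 15 + 21 + 20 + 13 + 10 + 16 + 22 + 19 + 17 + 11) / 12 = 189 / 12 = 15.7500
UCL = c̄ + 3√c̄ = 15.7500 + 3 × √15.7500 = 15.7500 + 3 × 3.9686 = 27.6559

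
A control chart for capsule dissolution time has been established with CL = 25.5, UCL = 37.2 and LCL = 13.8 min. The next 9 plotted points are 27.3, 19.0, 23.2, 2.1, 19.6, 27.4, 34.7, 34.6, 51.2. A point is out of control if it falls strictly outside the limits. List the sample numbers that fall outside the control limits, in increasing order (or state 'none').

Compare each point to [13.8, 37.2]: sample 4 = 2.1 < LCL; sample 9 = 51.2 > UCL.

4, 9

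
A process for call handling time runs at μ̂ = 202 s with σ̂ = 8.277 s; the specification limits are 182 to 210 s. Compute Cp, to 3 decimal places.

Cp = (USL − LSL) / (6σ̂) = (210 − 182) / (6 × 8.277) = 28.0000 / 49.6620 = 0.5638

0.564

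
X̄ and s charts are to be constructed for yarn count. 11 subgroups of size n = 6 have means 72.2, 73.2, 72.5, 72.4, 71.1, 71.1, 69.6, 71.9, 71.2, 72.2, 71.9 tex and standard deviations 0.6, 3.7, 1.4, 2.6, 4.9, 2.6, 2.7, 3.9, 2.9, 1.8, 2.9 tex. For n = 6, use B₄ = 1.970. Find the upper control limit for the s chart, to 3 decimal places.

s̄ = (0.6 + 3.7 + 1.4 + 2.6 + 4.9 + 2.6 + 2.7 + 3.9 + 2.9 + 1.8 + 2.9) / 11 = 2.7273
UCL_s = B₄·s̄ = 1.970 × 2.7273 = 5.3727

5.373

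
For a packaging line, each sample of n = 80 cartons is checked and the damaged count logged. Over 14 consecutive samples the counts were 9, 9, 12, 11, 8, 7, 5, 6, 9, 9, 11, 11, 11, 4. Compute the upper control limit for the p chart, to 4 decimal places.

0.2134

p̄ = Σdᵢ / (k·n) = 122 / (14 × 80) = 0.10893
UCL = p̄ + 3·√(p̄(1−p̄)/n) = 0.10893 + 3 × √(0.10893×0.89107/80) = 0.10893 + 3 × 0.03483 = 0.21343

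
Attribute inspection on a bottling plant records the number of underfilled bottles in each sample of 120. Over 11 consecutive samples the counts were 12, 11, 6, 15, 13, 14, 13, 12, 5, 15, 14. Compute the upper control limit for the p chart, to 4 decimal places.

p̄ = Σdᵢ / (k·n) = 130 / (11 × 120) = 0.09848
UCL = p̄ + 3·√(p̄(1−p̄)/n) = 0.09848 + 3 × √(0.09848×0.90152/120) = 0.09848 + 3 × 0.02720 = 0.18009

0.1801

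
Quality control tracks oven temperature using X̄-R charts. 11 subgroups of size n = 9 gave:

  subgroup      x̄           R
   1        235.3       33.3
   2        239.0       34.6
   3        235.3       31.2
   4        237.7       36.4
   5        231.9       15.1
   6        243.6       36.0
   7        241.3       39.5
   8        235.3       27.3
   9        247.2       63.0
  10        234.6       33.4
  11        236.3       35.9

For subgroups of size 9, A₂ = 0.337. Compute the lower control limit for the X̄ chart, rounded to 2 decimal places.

X̄̄ = (235.3 + 239.0 + 235.3 + 237.7 + 231.9 + 243.6 + 241.3 + 235.3 + 247.2 + 234.6 + 236.3) / 11 = 2617.5000 / 11 = 237.9545
R̄ = (33.3 + 34.6 + 31.2 + 36.4 + 15.1 + 36.0 + 39.5 + 27.3 + 63.0 + 33.4 + 35.9) / 11 = 385.7000 / 11 = 35.0636
LCL = X̄̄ − A₂·R̄ = 237.9545 − 0.337 × 35.0636 = 226.1381

226.14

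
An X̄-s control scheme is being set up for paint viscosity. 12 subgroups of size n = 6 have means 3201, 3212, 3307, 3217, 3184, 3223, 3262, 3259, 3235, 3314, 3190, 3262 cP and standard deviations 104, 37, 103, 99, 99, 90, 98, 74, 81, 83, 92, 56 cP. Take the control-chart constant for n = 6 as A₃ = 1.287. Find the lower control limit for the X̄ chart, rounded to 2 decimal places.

X̄̄ = (3201 + 3212 + 3307 + 3217 + 3184 + 3223 + 3262 + 3259 + 3235 + 3314 + 3190 + 3262) / 12 = 3238.8333
s̄ = (104 + 37 + 103 + 99 + 99 + 90 + 98 + 74 + 81 + 83 + 92 + 56) / 12 = 84.6667
LCL = X̄̄ − A₃·s̄ = 3238.8333 − 1.287 × 84.6667 = 3129.8673

3129.87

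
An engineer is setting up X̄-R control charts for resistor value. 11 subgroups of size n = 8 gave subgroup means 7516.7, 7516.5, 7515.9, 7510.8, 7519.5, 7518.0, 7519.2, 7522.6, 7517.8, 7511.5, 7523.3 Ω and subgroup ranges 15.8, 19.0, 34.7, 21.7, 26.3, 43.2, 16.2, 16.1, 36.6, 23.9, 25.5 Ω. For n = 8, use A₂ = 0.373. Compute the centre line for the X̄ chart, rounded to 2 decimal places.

7517.44

X̄̄ = (7516.7 + 7516.5 + 7515.9 + 7510.8 + 7519.5 + 7518.0 + 7519.2 + 7522.6 + 7517.8 + 7511.5 + 7523.3) / 11 = 82691.8000 / 11 = 7517.4364
CL = X̄̄ = 7517.4364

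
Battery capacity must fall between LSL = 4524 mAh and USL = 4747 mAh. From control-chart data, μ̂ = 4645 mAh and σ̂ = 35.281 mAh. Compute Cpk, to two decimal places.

0.96

Cpu = (USL − μ̂) / (3σ̂) = (4747 − 4645) / (3 × 35.281) = 0.9637; Cpl = (μ̂ − LSL) / (3σ̂) = (4645 − 4524) / (3 × 35.281) = 1.1432; Cpk = min(Cpu, Cpl) = 0.9637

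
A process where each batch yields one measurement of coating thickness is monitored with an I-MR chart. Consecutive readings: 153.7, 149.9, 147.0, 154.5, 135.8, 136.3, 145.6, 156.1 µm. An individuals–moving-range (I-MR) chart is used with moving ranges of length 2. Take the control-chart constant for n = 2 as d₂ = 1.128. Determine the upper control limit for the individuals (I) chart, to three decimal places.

167.575

X̄ = (153.7 + 149.9 + 147.0 + 154.5 + 135.8 + 136.3 + 145.6 + 156.1) / 8 = 147.3625
Moving ranges: 3.8, 2.9, 7.5, 18.7, 0.5, 9.3, 10.5; M̄R̄ = 53.2000 / 7 = 7.6000
UCL = X̄ + 3·M̄R̄/d₂ = 147.3625 + 3 × 7.6000 / 1.128 = 167.5753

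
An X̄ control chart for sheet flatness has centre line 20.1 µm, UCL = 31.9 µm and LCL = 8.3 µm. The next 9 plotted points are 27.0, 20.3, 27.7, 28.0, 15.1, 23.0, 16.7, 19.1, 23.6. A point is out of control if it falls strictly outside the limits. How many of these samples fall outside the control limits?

All 9 points lie within [8.3, 31.9].

0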